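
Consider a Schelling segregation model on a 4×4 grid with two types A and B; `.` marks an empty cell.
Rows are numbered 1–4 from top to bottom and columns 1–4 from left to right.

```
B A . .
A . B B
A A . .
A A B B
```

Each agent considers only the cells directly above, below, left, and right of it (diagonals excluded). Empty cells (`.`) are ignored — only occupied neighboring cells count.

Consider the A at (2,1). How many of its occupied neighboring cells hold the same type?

1

Occupied neighbors of (2,1): (1,1)=B, (3,1)=A.
Same type (A): 1 of 2.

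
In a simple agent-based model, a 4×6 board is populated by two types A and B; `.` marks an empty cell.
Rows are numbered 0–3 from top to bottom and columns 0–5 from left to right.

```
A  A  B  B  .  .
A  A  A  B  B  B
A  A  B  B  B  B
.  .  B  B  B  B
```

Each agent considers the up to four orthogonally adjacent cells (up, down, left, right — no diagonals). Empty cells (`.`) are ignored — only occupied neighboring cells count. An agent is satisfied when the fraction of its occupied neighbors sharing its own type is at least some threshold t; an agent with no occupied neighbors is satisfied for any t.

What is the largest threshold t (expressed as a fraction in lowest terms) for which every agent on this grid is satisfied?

1/4

Row 0: (0,0)A 2/2 · (0,1)A 2/3 · (0,2)B 1/3 · (0,3)B 2/2
Row 1: (1,0)A 3/3 · (1,1)A 4/4 · (1,2)A 1/4 · (1,3)B 3/4 · (1,4)B 3/3 · (1,5)B 2/2
Row 2: (2,0)A 2/2 · (2,1)A 2/3 · (2,2)B 2/4 · (2,3)B 4/4 · (2,4)B 4/4 · (2,5)B 3/3
Row 3: (3,2)B 2/2 · (3,3)B 3/3 · (3,4)B 3/3 · (3,5)B 2/2
The smallest same-type fraction is 1/4 at (1,2), which reduces to 1/4. Any threshold above that leaves this agent unsatisfied.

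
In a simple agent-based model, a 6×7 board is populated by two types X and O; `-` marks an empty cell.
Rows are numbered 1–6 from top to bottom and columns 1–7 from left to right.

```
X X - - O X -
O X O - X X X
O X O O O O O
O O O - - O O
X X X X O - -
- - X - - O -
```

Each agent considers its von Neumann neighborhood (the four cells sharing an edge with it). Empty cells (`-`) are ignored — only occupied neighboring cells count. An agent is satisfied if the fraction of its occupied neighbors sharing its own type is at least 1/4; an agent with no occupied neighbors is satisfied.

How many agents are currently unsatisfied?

2

Row 1: (1,1)X 1/2 satisfied · (1,2)X 2/2 satisfied · (1,5)O 0/2 not · (1,6)X 1/2 satisfied
Row 2: (2,1)O 1/3 satisfied · (2,2)X 2/4 satisfied · (2,3)O 1/2 satisfied · (2,5)X 1/3 satisfied · (2,6)X 3/4 satisfied · (2,7)X 1/2 satisfied
Row 3: (3,1)O 2/3 satisfied · (3,2)X 1/4 satisfied · (3,3)O 3/4 satisfied · (3,4)O 2/2 satisfied · (3,5)O 2/3 satisfied · (3,6)O 3/4 satisfied · (3,7)O 2/3 satisfied
Row 4: (4,1)O 2/3 satisfied · (4,2)O 2/4 satisfied · (4,3)O 2/3 satisfied · (4,6)O 2/2 satisfied · (4,7)O 2/2 satisfied
Row 5: (5,1)X 1/2 satisfied · (5,2)X 2/3 satisfied · (5,3)X 3/4 satisfied · (5,4)X 1/2 satisfied · (5,5)O 0/1 not
Row 6: (6,3)X 1/1 satisfied · (6,6)O 0/0 satisfied
Unsatisfied: (1,5), (5,5) — 2 in total.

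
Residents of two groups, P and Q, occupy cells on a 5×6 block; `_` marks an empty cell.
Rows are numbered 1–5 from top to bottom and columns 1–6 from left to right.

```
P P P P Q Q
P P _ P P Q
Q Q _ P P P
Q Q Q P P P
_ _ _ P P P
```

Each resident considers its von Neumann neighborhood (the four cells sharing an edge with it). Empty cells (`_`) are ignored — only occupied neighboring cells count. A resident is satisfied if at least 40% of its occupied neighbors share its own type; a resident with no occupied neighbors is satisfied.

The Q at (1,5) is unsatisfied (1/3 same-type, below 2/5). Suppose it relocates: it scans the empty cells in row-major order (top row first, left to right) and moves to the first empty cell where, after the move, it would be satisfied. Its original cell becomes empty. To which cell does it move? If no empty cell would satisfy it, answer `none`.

Vacating (1,5). Empty cells in order:
  (2,3): 0/3 same-type → still unsatisfied.
  (3,3): 2/3 same-type → satisfied — stop here.

(3,3)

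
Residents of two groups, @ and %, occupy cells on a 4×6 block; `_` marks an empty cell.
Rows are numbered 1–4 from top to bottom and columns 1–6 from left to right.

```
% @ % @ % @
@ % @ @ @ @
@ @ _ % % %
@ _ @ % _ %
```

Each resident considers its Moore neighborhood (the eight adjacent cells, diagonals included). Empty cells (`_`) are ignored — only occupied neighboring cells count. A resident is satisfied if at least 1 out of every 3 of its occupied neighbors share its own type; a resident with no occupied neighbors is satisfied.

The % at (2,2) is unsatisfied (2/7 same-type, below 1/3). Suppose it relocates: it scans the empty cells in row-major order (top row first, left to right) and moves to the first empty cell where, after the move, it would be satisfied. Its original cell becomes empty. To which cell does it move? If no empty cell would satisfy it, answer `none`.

(3,3)

Vacating (2,2). Empty cells in order:
  (3,3): 2/6 same-type → satisfied — stop here.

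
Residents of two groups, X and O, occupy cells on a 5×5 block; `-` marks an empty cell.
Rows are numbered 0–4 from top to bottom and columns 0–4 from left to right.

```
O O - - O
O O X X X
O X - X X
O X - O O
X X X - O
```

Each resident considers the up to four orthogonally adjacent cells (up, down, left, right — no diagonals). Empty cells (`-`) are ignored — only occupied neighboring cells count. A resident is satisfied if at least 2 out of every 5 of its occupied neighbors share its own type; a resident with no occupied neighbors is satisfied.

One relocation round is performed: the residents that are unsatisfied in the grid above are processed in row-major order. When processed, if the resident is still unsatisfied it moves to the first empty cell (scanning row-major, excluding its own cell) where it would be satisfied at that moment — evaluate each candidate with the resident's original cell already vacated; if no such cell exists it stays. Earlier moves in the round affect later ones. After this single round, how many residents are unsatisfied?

Initially unsatisfied (in order): (0,4), (2,1), (3,0).
  (0,4) → (0,2).
  (2,1) → (0,3).
  (3,0) → (2,1).
Resulting grid:
O O O X -
O O X X X
O O - X X
- X - O O
X X X - O
Unsatisfied now: (0,2), (1,2).

2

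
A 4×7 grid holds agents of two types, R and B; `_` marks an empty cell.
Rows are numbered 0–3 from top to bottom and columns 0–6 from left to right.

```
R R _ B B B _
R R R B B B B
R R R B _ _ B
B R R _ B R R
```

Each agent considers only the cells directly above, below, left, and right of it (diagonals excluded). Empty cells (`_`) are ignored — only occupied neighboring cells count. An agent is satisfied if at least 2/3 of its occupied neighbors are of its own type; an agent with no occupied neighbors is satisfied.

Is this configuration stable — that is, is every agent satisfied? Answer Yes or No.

No

Row 0: (0,0)R 2/2 ✓ · (0,1)R 2/2 ✓ · (0,3)B 2/2 ✓ · (0,4)B 3/3 ✓ · (0,5)B 2/2 ✓
Row 1: (1,0)R 3/3 ✓ · (1,1)R 4/4 ✓ · (1,2)R 2/3 ✓ · (1,3)B 3/4 ✓ · (1,4)B 3/3 ✓ · (1,5)B 3/3 ✓ · (1,6)B 2/2 ✓
Row 2: (2,0)R 2/3 ✓ · (2,1)R 4/4 ✓ · (2,2)R 3/4 ✓ · (2,3)B 1/2 ✗ · (2,6)B 1/2 ✗
Row 3: (3,0)B 0/2 ✗ · (3,1)R 2/3 ✓ · (3,2)R 2/2 ✓ · (3,4)B 0/1 ✗ · (3,5)R 1/2 ✗ · (3,6)R 1/2 ✗
For instance (2,3) has only 1/2 same-type neighbors, below 2/3.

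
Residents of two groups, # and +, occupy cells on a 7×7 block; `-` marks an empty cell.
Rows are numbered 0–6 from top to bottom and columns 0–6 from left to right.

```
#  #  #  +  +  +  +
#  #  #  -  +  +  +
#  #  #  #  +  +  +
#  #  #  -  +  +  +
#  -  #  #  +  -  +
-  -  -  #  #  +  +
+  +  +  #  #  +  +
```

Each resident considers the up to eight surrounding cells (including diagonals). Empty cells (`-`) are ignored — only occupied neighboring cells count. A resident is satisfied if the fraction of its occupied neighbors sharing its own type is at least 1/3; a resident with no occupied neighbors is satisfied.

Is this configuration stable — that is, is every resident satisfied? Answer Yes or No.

Yes

(0,0)# 3/3 satisfied
(0,1)# 5/5 satisfied
(0,2)# 3/4 satisfied
(0,3)+ 2/4 satisfied
(0,4)+ 4/4 satisfied
(0,5)+ 5/5 satisfied
(0,6)+ 3/3 satisfied
(1,0)# 5/5 satisfied
(1,1)# 8/8 satisfied
(1,2)# 6/7 satisfied
(1,4)+ 6/7 satisfied
(1,5)+ 8/8 satisfied
(1,6)+ 5/5 satisfied
(2,0)# 5/5 satisfied
(2,1)# 8/8 satisfied
(2,2)# 6/6 satisfied
(2,3)# 3/6 satisfied
(2,4)+ 5/6 satisfied
(2,5)+ 8/8 satisfied
(2,6)+ 5/5 satisfied
(3,0)# 4/4 satisfied
(3,1)# 7/7 satisfied
(3,2)# 6/6 satisfied
(3,4)+ 4/6 satisfied
(3,5)+ 7/7 satisfied
(3,6)+ 4/4 satisfied
(4,0)# 2/2 satisfied
(4,2)# 4/4 satisfied
(4,3)# 4/6 satisfied
(4,4)+ 3/6 satisfied
(4,6)+ 4/4 satisfied
(5,3)# 5/7 satisfied
(5,4)# 4/7 satisfied
(5,5)+ 5/7 satisfied
(5,6)+ 4/4 satisfied
(6,0)+ 1/1 satisfied
(6,1)+ 2/2 satisfied
(6,2)+ 1/3 satisfied
(6,3)# 3/4 satisfied
(6,4)# 3/5 satisfied
(6,5)+ 3/5 satisfied
(6,6)+ 3/3 satisfied
All meet the threshold, so the configuration is stable.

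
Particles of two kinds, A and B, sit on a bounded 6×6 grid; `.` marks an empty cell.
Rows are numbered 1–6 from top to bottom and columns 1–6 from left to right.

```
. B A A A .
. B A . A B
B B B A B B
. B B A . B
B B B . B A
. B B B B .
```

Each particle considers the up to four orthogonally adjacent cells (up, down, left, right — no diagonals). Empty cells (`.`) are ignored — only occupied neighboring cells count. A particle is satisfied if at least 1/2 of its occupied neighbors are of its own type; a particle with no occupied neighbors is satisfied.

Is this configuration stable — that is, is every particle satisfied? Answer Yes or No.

No

Row 1: (1,2)B 1/2 ✓ · (1,3)A 2/3 ✓ · (1,4)A 2/2 ✓ · (1,5)A 2/2 ✓
Row 2: (2,2)B 2/3 ✓ · (2,3)A 1/3 ✗ · (2,5)A 1/3 ✗ · (2,6)B 1/2 ✓
Row 3: (3,1)B 1/1 ✓ · (3,2)B 4/4 ✓ · (3,3)B 2/4 ✓ · (3,4)A 1/3 ✗ · (3,5)B 1/3 ✗ · (3,6)B 3/3 ✓
Row 4: (4,2)B 3/3 ✓ · (4,3)B 3/4 ✓ · (4,4)A 1/2 ✓ · (4,6)B 1/2 ✓
Row 5: (5,1)B 1/1 ✓ · (5,2)B 4/4 ✓ · (5,3)B 3/3 ✓ · (5,5)B 1/2 ✓ · (5,6)A 0/2 ✗
Row 6: (6,2)B 2/2 ✓ · (6,3)B 3/3 ✓ · (6,4)B 2/2 ✓ · (6,5)B 2/2 ✓
For instance (2,3) has only 1/3 same-type neighbors, below 1/2.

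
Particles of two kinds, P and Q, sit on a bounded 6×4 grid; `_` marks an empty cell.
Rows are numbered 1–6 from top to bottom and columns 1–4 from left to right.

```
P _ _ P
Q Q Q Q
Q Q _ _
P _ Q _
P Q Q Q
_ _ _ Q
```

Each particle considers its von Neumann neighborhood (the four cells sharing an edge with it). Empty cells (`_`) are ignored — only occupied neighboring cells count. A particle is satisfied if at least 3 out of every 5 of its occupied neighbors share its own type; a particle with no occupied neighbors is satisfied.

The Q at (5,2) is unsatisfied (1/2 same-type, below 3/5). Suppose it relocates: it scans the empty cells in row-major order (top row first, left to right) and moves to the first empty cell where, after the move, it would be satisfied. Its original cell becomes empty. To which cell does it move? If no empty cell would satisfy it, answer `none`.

(3,3)

Vacating (5,2). Empty cells in order:
  (1,2): 1/2 same-type → still unsatisfied.
  (1,3): 1/2 same-type → still unsatisfied.
  (3,3): 3/3 same-type → satisfied — stop here.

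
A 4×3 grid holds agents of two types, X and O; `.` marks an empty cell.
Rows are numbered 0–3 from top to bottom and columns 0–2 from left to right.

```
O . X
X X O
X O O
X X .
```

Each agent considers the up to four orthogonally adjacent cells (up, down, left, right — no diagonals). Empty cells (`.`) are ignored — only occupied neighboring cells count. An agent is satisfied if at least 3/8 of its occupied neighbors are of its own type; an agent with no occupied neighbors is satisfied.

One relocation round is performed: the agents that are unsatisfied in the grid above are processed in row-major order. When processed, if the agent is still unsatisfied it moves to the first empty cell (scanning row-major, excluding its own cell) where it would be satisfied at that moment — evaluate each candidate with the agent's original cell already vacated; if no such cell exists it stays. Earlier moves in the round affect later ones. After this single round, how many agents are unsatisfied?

Initially unsatisfied (in order): (0,0), (0,2), (1,1), (1,2), (2,1).
  (0,0) → (3,2).
  (0,2) → (0,0).
  (1,1) → (0,1).
  (1,2): now satisfied by earlier moves; stays.
  (2,1) → (0,2).
Resulting grid:
X X O
X . O
X . O
X X O
All satisfied now.

0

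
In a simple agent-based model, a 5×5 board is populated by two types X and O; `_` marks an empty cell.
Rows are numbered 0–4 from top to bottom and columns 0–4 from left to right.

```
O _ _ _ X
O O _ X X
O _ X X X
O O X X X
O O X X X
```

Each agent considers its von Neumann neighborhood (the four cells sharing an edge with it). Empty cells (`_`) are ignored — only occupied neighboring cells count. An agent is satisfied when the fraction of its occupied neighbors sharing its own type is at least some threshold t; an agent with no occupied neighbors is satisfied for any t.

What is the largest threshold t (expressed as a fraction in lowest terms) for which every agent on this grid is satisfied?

(0,0)O 1/1
(0,4)X 1/1
(1,0)O 3/3
(1,1)O 1/1
(1,3)X 2/2
(1,4)X 3/3
(2,0)O 2/2
(2,2)X 2/2
(2,3)X 4/4
(2,4)X 3/3
(3,0)O 3/3
(3,1)O 2/3
(3,2)X 3/4
(3,3)X 4/4
(3,4)X 3/3
(4,0)O 2/2
(4,1)O 2/3
(4,2)X 2/3
(4,3)X 3/3
(4,4)X 2/2
The smallest same-type fraction is 2/3 at (3,1), which reduces to 2/3. Any threshold above that leaves this agent unsatisfied.

2/3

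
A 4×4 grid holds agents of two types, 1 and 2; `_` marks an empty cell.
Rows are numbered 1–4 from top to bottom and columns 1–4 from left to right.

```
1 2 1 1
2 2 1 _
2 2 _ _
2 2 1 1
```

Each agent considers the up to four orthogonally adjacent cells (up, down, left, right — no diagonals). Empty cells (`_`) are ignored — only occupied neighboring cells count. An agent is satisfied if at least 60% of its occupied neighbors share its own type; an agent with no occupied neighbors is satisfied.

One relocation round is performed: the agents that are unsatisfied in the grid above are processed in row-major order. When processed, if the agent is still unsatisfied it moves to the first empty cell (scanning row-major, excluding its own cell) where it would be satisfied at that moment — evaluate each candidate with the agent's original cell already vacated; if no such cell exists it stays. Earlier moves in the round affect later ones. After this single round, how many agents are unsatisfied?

0

Initially unsatisfied (in order): (1,1), (1,2), (2,3), (4,3).
  (1,1) → (2,4).
  (1,2) → (1,1).
  (2,3): now satisfied by earlier moves; stays.
  (4,3) → (3,4).
Resulting grid:
2 _ 1 1
2 2 1 1
2 2 _ 1
2 2 _ 1
All satisfied now.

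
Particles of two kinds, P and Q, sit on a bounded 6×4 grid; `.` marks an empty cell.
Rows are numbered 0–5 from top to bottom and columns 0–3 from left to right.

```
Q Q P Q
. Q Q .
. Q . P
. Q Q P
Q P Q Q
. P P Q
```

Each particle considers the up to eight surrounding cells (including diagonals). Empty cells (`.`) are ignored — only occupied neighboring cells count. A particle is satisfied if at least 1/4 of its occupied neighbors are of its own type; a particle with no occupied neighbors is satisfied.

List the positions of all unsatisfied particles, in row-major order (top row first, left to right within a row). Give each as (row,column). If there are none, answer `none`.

(0,2)

Row 0: (0,0)Q 2/2 ok · (0,1)Q 3/4 ok · (0,2)P 0/4 unhappy · (0,3)Q 1/2 ok
Row 1: (1,1)Q 4/5 ok · (1,2)Q 4/6 ok
Row 2: (2,1)Q 4/4 ok · (2,3)P 1/3 ok
Row 3: (3,1)Q 4/5 ok · (3,2)Q 4/7 ok · (3,3)P 1/4 ok
Row 4: (4,0)Q 1/3 ok · (4,1)P 2/6 ok · (4,2)Q 4/8 ok · (4,3)Q 3/5 ok
Row 5: (5,1)P 2/4 ok · (5,2)P 2/5 ok · (5,3)Q 2/3 ok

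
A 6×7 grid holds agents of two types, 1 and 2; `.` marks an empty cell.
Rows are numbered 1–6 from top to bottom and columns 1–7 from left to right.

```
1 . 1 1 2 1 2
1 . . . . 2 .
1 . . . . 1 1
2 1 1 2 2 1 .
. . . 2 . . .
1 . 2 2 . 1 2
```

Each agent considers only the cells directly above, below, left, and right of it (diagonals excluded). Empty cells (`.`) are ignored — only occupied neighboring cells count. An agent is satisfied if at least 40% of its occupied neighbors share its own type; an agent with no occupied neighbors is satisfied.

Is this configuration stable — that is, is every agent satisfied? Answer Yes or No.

(1,1)1 1/1 ✓
(1,3)1 1/1 ✓
(1,4)1 1/2 ✓
(1,5)2 0/2 ✗
(1,6)1 0/3 ✗
(1,7)2 0/1 ✗
(2,1)1 2/2 ✓
(2,6)2 0/2 ✗
(3,1)1 1/2 ✓
(3,6)1 2/3 ✓
(3,7)1 1/1 ✓
(4,1)2 0/2 ✗
(4,2)1 1/2 ✓
(4,3)1 1/2 ✓
(4,4)2 2/3 ✓
(4,5)2 1/2 ✓
(4,6)1 1/2 ✓
(5,4)2 2/2 ✓
(6,1)1 0/0 ✓
(6,3)2 1/1 ✓
(6,4)2 2/2 ✓
(6,6)1 0/1 ✗
(6,7)2 0/1 ✗
For instance (1,5) has only 0/2 same-type neighbors, below 2/5.

No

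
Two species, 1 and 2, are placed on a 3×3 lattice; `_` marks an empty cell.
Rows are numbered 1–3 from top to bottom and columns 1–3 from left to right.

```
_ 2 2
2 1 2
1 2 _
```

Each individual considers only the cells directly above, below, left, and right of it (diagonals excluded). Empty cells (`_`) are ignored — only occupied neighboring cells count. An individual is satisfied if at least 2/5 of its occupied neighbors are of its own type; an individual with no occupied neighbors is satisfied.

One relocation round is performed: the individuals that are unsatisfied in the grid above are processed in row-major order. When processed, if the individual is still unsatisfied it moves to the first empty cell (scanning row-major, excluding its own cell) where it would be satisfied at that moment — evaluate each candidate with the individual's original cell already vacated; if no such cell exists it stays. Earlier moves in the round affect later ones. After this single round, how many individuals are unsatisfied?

Initially unsatisfied (in order): (2,1), (2,2), (3,1), (3,2).
  (2,1) → (1,1).
  (2,2) → (2,1).
  (3,1): now satisfied by earlier moves; stays.
  (3,2) → (2,2).
Resulting grid:
2 2 2
1 2 2
1 _ _
Unsatisfied now: (2,1).

1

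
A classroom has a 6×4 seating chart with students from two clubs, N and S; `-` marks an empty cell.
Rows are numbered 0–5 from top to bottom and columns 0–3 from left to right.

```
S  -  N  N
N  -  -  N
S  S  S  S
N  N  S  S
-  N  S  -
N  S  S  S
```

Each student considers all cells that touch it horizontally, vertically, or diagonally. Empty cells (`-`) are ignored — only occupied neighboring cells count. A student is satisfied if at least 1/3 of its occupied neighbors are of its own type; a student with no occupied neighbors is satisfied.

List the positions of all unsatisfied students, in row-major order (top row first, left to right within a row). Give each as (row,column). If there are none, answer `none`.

(0,0), (1,0), (2,0), (3,1)

Row 0: (0,0)S 0/1 unhappy · (0,2)N 2/2 ok · (0,3)N 2/2 ok
Row 1: (1,0)N 0/3 unhappy · (1,3)N 2/4 ok
Row 2: (2,0)S 1/4 unhappy · (2,1)S 3/6 ok · (2,2)S 4/6 ok · (2,3)S 3/4 ok
Row 3: (3,0)N 2/4 ok · (3,1)N 2/7 unhappy · (3,2)S 5/7 ok · (3,3)S 4/4 ok
Row 4: (4,1)N 3/7 ok · (4,2)S 5/7 ok
Row 5: (5,0)N 1/2 ok · (5,1)S 2/4 ok · (5,2)S 3/4 ok · (5,3)S 2/2 ok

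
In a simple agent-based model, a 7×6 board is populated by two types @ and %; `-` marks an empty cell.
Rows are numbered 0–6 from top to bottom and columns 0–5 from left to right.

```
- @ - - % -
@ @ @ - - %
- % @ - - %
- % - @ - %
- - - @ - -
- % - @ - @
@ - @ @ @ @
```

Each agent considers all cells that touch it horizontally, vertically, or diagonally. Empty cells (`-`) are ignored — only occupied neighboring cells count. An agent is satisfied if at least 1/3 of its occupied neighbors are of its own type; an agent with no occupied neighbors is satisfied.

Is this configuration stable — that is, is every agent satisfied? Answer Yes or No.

No

(0,1)@ 3/3 ok
(0,4)% 1/1 ok
(1,0)@ 2/3 ok
(1,1)@ 4/5 ok
(1,2)@ 3/4 ok
(1,5)% 2/2 ok
(2,1)% 1/5 unhappy
(2,2)@ 3/5 ok
(2,5)% 2/2 ok
(3,1)% 1/2 ok
(3,3)@ 2/2 ok
(3,5)% 1/1 ok
(4,3)@ 2/2 ok
(5,1)% 0/2 unhappy
(5,3)@ 4/4 ok
(5,5)@ 2/2 ok
(6,0)@ 0/1 unhappy
(6,2)@ 2/3 ok
(6,3)@ 3/3 ok
(6,4)@ 4/4 ok
(6,5)@ 2/2 ok
For instance (2,1) has only 1/5 same-type neighbors, below 1/3.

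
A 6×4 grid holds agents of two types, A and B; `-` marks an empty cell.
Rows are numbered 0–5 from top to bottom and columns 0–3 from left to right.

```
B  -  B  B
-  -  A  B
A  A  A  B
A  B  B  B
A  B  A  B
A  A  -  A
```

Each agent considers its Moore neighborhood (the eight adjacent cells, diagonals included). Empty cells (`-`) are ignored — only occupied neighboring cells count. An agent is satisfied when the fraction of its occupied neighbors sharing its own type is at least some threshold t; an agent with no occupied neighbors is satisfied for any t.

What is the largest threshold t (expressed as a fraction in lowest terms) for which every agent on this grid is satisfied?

(0,0)B — no occupied neighbors
(0,2)B 2/3
(0,3)B 2/3
(1,2)A 2/6
(1,3)B 3/5
(2,0)A 2/3
(2,1)A 4/6
(2,2)A 2/7
(2,3)B 3/5
(3,0)A 3/5
(3,1)B 2/8
(3,2)B 5/8
(3,3)B 3/5
(4,0)A 3/5
(4,1)B 2/7
(4,2)A 2/7
(4,3)B 2/4
(5,0)A 2/3
(5,1)A 3/4
(5,3)A 1/2
The smallest same-type fraction is 2/8 at (3,1), which reduces to 1/4. Any threshold above that leaves this agent unsatisfied.

1/4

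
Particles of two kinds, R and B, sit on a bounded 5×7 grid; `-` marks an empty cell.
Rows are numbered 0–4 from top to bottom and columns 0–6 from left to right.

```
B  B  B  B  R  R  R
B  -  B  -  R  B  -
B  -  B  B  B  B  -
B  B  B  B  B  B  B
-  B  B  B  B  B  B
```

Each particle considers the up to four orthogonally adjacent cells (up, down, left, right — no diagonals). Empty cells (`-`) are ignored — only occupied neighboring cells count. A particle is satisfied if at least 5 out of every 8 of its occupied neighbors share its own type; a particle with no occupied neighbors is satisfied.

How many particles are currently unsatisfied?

3

Row 0: (0,0)B 2/2 ✓ · (0,1)B 2/2 ✓ · (0,2)B 3/3 ✓ · (0,3)B 1/2 ✗ · (0,4)R 2/3 ✓ · (0,5)R 2/3 ✓ · (0,6)R 1/1 ✓
Row 1: (1,0)B 2/2 ✓ · (1,2)B 2/2 ✓ · (1,4)R 1/3 ✗ · (1,5)B 1/3 ✗
Row 2: (2,0)B 2/2 ✓ · (2,2)B 3/3 ✓ · (2,3)B 3/3 ✓ · (2,4)B 3/4 ✓ · (2,5)B 3/3 ✓
Row 3: (3,0)B 2/2 ✓ · (3,1)B 3/3 ✓ · (3,2)B 4/4 ✓ · (3,3)B 4/4 ✓ · (3,4)B 4/4 ✓ · (3,5)B 4/4 ✓ · (3,6)B 2/2 ✓
Row 4: (4,1)B 2/2 ✓ · (4,2)B 3/3 ✓ · (4,3)B 3/3 ✓ · (4,4)B 3/3 ✓ · (4,5)B 3/3 ✓ · (4,6)B 2/2 ✓
Unsatisfied: (0,3), (1,4), (1,5) — 3 in total.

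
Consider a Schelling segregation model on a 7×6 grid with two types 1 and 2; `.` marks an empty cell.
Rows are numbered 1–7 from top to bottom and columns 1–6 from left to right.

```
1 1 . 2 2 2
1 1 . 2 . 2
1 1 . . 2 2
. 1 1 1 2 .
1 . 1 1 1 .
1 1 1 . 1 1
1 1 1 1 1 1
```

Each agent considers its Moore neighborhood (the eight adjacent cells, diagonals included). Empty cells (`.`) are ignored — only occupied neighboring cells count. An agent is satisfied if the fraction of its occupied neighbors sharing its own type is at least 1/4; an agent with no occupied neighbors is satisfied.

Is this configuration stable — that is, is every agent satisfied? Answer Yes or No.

Yes

(1,1)1 3/3 ok
(1,2)1 3/3 ok
(1,4)2 2/2 ok
(1,5)2 4/4 ok
(1,6)2 2/2 ok
(2,1)1 5/5 ok
(2,2)1 5/5 ok
(2,4)2 3/3 ok
(2,6)2 4/4 ok
(3,1)1 4/4 ok
(3,2)1 5/5 ok
(3,5)2 4/5 ok
(3,6)2 3/3 ok
(4,2)1 5/5 ok
(4,3)1 5/5 ok
(4,4)1 4/6 ok
(4,5)2 2/5 ok
(5,1)1 3/3 ok
(5,3)1 6/6 ok
(5,4)1 6/7 ok
(5,5)1 4/5 ok
(6,1)1 4/4 ok
(6,2)1 7/7 ok
(6,3)1 6/6 ok
(6,5)1 6/6 ok
(6,6)1 4/4 ok
(7,1)1 3/3 ok
(7,2)1 5/5 ok
(7,3)1 4/4 ok
(7,4)1 4/4 ok
(7,5)1 4/4 ok
(7,6)1 3/3 ok
All meet the threshold, so the configuration is stable.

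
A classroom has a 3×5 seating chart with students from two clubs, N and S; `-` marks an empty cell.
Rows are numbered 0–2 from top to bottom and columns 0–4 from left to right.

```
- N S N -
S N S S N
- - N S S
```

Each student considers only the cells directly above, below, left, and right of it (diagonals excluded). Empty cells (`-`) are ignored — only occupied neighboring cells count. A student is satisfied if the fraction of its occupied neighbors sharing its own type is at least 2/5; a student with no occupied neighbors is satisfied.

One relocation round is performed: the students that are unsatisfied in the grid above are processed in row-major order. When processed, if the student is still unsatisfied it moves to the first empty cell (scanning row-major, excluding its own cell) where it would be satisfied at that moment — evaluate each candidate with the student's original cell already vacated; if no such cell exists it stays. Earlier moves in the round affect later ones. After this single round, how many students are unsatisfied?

0

Initially unsatisfied (in order): (0,2), (0,3), (1,0), (1,1), (1,4), (2,2).
  (0,2) → (0,0).
  (0,3) → (0,2).
  (1,0): now satisfied by earlier moves; stays.
  (1,1) → (0,3).
  (1,4) → (0,4).
  (2,2) → (2,1).
Resulting grid:
S N N N N
S - S S -
- N - S S
All satisfied now.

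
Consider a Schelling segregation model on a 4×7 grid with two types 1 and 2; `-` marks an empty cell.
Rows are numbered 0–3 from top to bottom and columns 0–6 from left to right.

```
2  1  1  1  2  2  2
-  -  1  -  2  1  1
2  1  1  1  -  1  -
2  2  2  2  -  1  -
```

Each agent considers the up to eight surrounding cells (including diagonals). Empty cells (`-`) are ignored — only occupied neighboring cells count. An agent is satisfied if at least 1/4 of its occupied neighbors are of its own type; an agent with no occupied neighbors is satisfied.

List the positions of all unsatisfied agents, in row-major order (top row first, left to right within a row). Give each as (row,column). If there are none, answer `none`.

(0,0)

(0,0)2 0/1 ✗
(0,1)1 2/3 ✓
(0,2)1 3/3 ✓
(0,3)1 2/4 ✓
(0,4)2 2/4 ✓
(0,5)2 3/5 ✓
(0,6)2 1/3 ✓
(1,2)1 6/6 ✓
(1,4)2 2/6 ✓
(1,5)1 2/6 ✓
(1,6)1 2/4 ✓
(2,0)2 2/3 ✓
(2,1)1 2/6 ✓
(2,2)1 3/6 ✓
(2,3)1 2/5 ✓
(2,5)1 3/4 ✓
(3,0)2 2/3 ✓
(3,1)2 3/5 ✓
(3,2)2 2/5 ✓
(3,3)2 1/3 ✓
(3,5)1 1/1 ✓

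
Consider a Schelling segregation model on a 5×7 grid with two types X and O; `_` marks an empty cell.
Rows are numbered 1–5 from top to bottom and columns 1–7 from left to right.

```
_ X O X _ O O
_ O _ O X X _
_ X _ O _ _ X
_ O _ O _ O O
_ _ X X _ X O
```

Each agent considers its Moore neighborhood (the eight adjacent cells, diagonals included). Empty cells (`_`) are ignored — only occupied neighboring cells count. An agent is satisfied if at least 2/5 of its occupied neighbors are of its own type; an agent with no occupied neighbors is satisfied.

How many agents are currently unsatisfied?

10

(1,2)X 0/2 ✗
(1,3)O 2/4 ✓
(1,4)X 1/3 ✗
(1,6)O 1/3 ✗
(1,7)O 1/2 ✓
(2,2)O 1/3 ✗
(2,4)O 2/4 ✓
(2,5)X 2/5 ✓
(2,6)X 2/4 ✓
(3,2)X 0/2 ✗
(3,4)O 2/3 ✓
(3,7)X 1/3 ✗
(4,2)O 0/2 ✗
(4,4)O 1/3 ✗
(4,6)O 2/4 ✓
(4,7)O 2/4 ✓
(5,3)X 1/3 ✗
(5,4)X 1/2 ✓
(5,6)X 0/3 ✗
(5,7)O 2/3 ✓
Unsatisfied: (1,2), (1,4), (1,6), (2,2), (3,2), (3,7), (4,2), (4,4), (5,3), (5,6) — 10 in total.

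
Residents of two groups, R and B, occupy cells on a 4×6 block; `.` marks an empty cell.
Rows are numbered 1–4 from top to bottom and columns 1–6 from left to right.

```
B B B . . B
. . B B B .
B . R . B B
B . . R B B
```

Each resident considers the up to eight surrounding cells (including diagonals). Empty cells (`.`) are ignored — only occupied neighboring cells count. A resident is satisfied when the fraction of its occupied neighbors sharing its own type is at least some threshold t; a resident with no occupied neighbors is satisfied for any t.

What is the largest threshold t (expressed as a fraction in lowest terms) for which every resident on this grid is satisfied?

Row 1: (1,1)B 1/1 · (1,2)B 3/3 · (1,3)B 3/3 · (1,6)B 1/1
Row 2: (2,3)B 3/4 · (2,4)B 4/5 · (2,5)B 4/4
Row 3: (3,1)B 1/1 · (3,3)R 1/3 · (3,5)B 5/6 · (3,6)B 4/4
Row 4: (4,1)B 1/1 · (4,4)R 1/3 · (4,5)B 3/4 · (4,6)B 3/3
The smallest same-type fraction is 1/3 at (3,3), which reduces to 1/3. Any threshold above that leaves this resident unsatisfied.

1/3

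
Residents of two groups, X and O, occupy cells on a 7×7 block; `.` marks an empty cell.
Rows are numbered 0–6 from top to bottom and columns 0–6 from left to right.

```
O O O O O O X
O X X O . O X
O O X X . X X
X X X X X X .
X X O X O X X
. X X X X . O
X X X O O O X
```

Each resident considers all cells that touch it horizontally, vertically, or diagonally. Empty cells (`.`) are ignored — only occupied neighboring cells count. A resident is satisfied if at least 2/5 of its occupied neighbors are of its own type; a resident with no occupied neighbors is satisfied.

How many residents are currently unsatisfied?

(0,0)O 2/3 ok
(0,1)O 3/5 ok
(0,2)O 3/5 ok
(0,3)O 3/4 ok
(0,4)O 4/4 ok
(0,5)O 2/4 ok
(0,6)X 1/3 unhappy
(1,0)O 4/5 ok
(1,1)X 2/8 unhappy
(1,2)X 3/8 unhappy
(1,3)O 3/6 ok
(1,5)O 2/6 unhappy
(1,6)X 3/5 ok
(2,0)O 2/5 ok
(2,1)O 2/8 unhappy
(2,2)X 6/8 ok
(2,3)X 5/6 ok
(2,5)X 4/5 ok
(2,6)X 3/4 ok
(3,0)X 3/5 ok
(3,1)X 5/8 ok
(3,2)X 6/8 ok
(3,3)X 5/7 ok
(3,4)X 6/7 ok
(3,5)X 5/6 ok
(4,0)X 4/4 ok
(4,1)X 6/7 ok
(4,2)O 0/8 unhappy
(4,3)X 6/8 ok
(4,4)O 0/7 unhappy
(4,5)X 4/6 ok
(4,6)X 2/3 ok
(5,1)X 6/7 ok
(5,2)X 6/8 ok
(5,3)X 4/8 ok
(5,4)X 3/7 ok
(5,6)O 1/4 unhappy
(6,0)X 2/2 ok
(6,1)X 4/4 ok
(6,2)X 4/5 ok
(6,3)O 1/5 unhappy
(6,4)O 2/4 ok
(6,5)O 2/4 ok
(6,6)X 0/2 unhappy
Unsatisfied: (0,6), (1,1), (1,2), (1,5), (2,1), (4,2), (4,4), (5,6), (6,3), (6,6) — 10 in total.

10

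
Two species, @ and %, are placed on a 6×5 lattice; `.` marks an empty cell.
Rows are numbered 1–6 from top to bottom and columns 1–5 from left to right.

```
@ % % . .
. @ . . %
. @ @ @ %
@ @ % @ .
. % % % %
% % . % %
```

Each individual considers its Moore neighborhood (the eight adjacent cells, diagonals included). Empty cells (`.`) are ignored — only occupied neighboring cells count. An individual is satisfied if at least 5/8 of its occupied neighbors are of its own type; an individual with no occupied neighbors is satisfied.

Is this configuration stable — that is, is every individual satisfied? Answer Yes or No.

Row 1: (1,1)@ 1/2 unhappy · (1,2)% 1/3 unhappy · (1,3)% 1/2 unhappy
Row 2: (2,2)@ 3/5 unhappy · (2,5)% 1/2 unhappy
Row 3: (3,2)@ 4/5 ok · (3,3)@ 5/6 ok · (3,4)@ 2/5 unhappy · (3,5)% 1/3 unhappy
Row 4: (4,1)@ 2/3 ok · (4,2)@ 3/6 unhappy · (4,3)% 3/8 unhappy · (4,4)@ 2/7 unhappy
Row 5: (5,2)% 4/6 ok · (5,3)% 5/7 ok · (5,4)% 5/6 ok · (5,5)% 3/4 ok
Row 6: (6,1)% 2/2 ok · (6,2)% 3/3 ok · (6,4)% 4/4 ok · (6,5)% 3/3 ok
For instance (1,1) has only 1/2 same-type neighbors, below 5/8.

No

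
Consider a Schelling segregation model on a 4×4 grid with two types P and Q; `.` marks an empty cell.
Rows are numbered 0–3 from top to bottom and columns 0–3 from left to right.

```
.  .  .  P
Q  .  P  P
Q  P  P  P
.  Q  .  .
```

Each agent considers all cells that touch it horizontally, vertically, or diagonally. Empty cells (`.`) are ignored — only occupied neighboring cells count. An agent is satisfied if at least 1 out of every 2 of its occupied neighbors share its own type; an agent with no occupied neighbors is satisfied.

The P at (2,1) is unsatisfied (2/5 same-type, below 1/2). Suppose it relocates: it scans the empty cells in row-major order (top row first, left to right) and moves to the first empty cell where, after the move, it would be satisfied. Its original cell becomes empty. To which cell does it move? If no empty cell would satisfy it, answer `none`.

(0,1)

Vacating (2,1). Empty cells in order:
  (0,0): 0/1 same-type → still unsatisfied.
  (0,1): 1/2 same-type → satisfied — stop here.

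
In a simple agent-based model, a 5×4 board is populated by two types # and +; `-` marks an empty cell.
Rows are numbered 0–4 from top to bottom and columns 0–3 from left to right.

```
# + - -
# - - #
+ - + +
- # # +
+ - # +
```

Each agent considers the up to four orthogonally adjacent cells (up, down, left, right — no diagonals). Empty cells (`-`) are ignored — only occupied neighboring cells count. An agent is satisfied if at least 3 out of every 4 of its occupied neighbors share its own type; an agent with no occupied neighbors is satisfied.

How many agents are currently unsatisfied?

(0,0)# 1/2 ✗
(0,1)+ 0/1 ✗
(1,0)# 1/2 ✗
(1,3)# 0/1 ✗
(2,0)+ 0/1 ✗
(2,2)+ 1/2 ✗
(2,3)+ 2/3 ✗
(3,1)# 1/1 ✓
(3,2)# 2/4 ✗
(3,3)+ 2/3 ✗
(4,0)+ 0/0 ✓
(4,2)# 1/2 ✗
(4,3)+ 1/2 ✗
Unsatisfied: (0,0), (0,1), (1,0), (1,3), (2,0), (2,2), (2,3), (3,2), (3,3), (4,2), (4,3) — 11 in total.

11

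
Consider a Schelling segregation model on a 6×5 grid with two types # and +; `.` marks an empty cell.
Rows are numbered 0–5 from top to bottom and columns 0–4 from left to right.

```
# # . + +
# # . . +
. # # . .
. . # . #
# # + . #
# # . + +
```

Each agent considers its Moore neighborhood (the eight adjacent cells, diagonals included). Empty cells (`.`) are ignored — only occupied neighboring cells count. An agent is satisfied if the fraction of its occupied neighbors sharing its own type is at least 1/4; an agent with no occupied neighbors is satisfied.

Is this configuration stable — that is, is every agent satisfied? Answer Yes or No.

Row 0: (0,0)# 3/3 ok · (0,1)# 3/3 ok · (0,3)+ 2/2 ok · (0,4)+ 2/2 ok
Row 1: (1,0)# 4/4 ok · (1,1)# 5/5 ok · (1,4)+ 2/2 ok
Row 2: (2,1)# 4/4 ok · (2,2)# 3/3 ok
Row 3: (3,2)# 3/4 ok · (3,4)# 1/1 ok
Row 4: (4,0)# 3/3 ok · (4,1)# 4/5 ok · (4,2)+ 1/4 ok · (4,4)# 1/3 ok
Row 5: (5,0)# 3/3 ok · (5,1)# 3/4 ok · (5,3)+ 2/3 ok · (5,4)+ 1/2 ok
All meet the threshold, so the configuration is stable.

Yes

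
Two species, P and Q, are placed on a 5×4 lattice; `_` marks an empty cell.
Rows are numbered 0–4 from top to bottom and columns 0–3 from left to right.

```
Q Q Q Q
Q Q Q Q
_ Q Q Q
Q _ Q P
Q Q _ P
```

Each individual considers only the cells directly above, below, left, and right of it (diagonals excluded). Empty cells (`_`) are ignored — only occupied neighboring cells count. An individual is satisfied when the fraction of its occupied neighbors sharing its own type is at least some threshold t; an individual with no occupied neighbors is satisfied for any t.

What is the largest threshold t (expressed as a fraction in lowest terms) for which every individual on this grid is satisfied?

(0,0)Q 2/2
(0,1)Q 3/3
(0,2)Q 3/3
(0,3)Q 2/2
(1,0)Q 2/2
(1,1)Q 4/4
(1,2)Q 4/4
(1,3)Q 3/3
(2,1)Q 2/2
(2,2)Q 4/4
(2,3)Q 2/3
(3,0)Q 1/1
(3,2)Q 1/2
(3,3)P 1/3
(4,0)Q 2/2
(4,1)Q 1/1
(4,3)P 1/1
The smallest same-type fraction is 1/3 at (3,3), which reduces to 1/3. Any threshold above that leaves this individual unsatisfied.

1/3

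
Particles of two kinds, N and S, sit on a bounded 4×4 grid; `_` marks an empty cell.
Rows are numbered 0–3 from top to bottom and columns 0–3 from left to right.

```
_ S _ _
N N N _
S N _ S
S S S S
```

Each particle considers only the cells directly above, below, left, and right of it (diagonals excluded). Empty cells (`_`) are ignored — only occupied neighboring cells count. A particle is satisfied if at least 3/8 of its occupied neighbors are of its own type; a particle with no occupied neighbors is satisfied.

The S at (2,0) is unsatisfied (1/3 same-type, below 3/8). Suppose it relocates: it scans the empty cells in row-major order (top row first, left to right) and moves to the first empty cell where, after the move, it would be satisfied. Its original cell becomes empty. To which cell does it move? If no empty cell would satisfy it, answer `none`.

Vacating (2,0). Empty cells in order:
  (0,0): 1/2 same-type → satisfied — stop here.

(0,0)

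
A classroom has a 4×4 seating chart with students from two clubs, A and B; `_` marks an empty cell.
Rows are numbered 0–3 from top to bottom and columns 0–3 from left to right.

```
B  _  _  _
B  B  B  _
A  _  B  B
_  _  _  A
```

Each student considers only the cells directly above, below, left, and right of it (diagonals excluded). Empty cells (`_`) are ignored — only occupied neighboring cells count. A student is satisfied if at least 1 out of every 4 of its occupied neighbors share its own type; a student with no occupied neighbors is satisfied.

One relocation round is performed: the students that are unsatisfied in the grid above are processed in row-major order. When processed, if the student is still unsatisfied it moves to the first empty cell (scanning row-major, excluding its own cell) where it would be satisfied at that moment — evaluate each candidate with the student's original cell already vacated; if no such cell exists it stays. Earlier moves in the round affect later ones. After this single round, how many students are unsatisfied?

Initially unsatisfied (in order): (2,0), (3,3).
  (2,0) → (0,3).
  (3,3) → (0,2).
Resulting grid:
B _ A A
B B B _
_ _ B B
_ _ _ _
All satisfied now.

0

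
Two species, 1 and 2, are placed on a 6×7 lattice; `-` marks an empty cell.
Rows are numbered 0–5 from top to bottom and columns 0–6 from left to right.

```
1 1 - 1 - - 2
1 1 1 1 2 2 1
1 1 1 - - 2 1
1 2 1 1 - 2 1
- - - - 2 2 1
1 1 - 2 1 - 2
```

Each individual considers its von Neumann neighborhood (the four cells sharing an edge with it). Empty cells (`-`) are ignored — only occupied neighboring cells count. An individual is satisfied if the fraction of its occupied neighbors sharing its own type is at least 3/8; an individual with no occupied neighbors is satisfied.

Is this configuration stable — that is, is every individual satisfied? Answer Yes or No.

(0,0)1 2/2 ok
(0,1)1 2/2 ok
(0,3)1 1/1 ok
(0,6)2 0/1 unhappy
(1,0)1 3/3 ok
(1,1)1 4/4 ok
(1,2)1 3/3 ok
(1,3)1 2/3 ok
(1,4)2 1/2 ok
(1,5)2 2/3 ok
(1,6)1 1/3 unhappy
(2,0)1 3/3 ok
(2,1)1 3/4 ok
(2,2)1 3/3 ok
(2,5)2 2/3 ok
(2,6)1 2/3 ok
(3,0)1 1/2 ok
(3,1)2 0/3 unhappy
(3,2)1 2/3 ok
(3,3)1 1/1 ok
(3,5)2 2/3 ok
(3,6)1 2/3 ok
(4,4)2 1/2 ok
(4,5)2 2/3 ok
(4,6)1 1/3 unhappy
(5,0)1 1/1 ok
(5,1)1 1/1 ok
(5,3)2 0/1 unhappy
(5,4)1 0/2 unhappy
(5,6)2 0/1 unhappy
For instance (0,6) has only 0/1 same-type neighbors, below 3/8.

No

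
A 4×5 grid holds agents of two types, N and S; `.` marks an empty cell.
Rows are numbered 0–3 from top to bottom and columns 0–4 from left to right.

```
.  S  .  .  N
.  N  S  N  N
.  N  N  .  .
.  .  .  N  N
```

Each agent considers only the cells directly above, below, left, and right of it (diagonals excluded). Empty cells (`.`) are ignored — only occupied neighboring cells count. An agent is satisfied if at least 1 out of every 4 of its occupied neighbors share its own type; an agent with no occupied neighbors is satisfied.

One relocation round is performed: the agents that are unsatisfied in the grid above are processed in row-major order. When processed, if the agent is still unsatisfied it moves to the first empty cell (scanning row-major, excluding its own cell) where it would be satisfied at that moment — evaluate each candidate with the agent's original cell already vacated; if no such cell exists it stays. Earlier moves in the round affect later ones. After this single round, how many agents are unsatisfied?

0

Initially unsatisfied (in order): (0,1), (1,2).
  (0,1) → (0,0).
  (1,2) → (0,1).
Resulting grid:
S S . . N
. N . N N
. N N . .
. . . N N
All satisfied now.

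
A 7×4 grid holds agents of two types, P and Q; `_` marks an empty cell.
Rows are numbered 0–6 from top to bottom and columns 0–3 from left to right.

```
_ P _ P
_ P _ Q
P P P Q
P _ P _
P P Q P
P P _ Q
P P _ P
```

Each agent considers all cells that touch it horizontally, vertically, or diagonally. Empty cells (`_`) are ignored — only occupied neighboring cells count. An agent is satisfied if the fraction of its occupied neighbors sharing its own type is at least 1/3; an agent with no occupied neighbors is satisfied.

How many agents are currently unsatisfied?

Row 0: (0,1)P 1/1 ✓ · (0,3)P 0/1 ✗
Row 1: (1,1)P 4/4 ✓ · (1,3)Q 1/3 ✓
Row 2: (2,0)P 3/3 ✓ · (2,1)P 5/5 ✓ · (2,2)P 3/5 ✓ · (2,3)Q 1/3 ✓
Row 3: (3,0)P 4/4 ✓ · (3,2)P 4/6 ✓
Row 4: (4,0)P 4/4 ✓ · (4,1)P 5/6 ✓ · (4,2)Q 1/5 ✗ · (4,3)P 1/3 ✓
Row 5: (5,0)P 5/5 ✓ · (5,1)P 5/6 ✓ · (5,3)Q 1/3 ✓
Row 6: (6,0)P 3/3 ✓ · (6,1)P 3/3 ✓ · (6,3)P 0/1 ✗
Unsatisfied: (0,3), (4,2), (6,3) — 3 in total.

3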